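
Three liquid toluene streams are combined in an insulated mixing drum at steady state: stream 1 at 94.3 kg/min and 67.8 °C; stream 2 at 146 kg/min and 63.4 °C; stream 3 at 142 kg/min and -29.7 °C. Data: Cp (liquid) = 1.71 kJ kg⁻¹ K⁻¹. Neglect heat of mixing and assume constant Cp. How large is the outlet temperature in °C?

No heat crosses the boundary, so H_out = H_in.
T_out = Σ ṁᵢCp,ᵢTᵢ / Σ ṁᵢCp,ᵢ
      = 19550 / 653.73 = 29.905 °C

T_out = 29.9 °C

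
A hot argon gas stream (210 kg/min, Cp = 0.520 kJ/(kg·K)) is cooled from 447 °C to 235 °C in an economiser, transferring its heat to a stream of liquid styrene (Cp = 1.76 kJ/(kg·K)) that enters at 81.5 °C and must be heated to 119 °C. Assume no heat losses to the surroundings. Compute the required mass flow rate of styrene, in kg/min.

ṁ_c = 351 kg/min

Heat released by hot stream: Q = 210 × 0.520 × (447 − 235) = 23150 kJ/min
Energy balance on cold side (adiabatic exchanger): Q = ṁ_c·Cp_c·(T_c,out − T_c,in)
ṁ_c = 23150 / [1.76 × (119 − 81.5)] = 350.76 kg/min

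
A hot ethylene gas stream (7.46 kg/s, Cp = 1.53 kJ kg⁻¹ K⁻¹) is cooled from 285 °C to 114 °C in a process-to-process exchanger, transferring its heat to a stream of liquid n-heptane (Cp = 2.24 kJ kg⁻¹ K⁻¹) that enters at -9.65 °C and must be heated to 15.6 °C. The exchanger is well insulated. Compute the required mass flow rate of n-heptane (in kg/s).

Heat released by hot stream: Q = 7.46 × 1.53 × (285 − 114) = 1951.8 kJ/s
Energy balance on cold side (adiabatic exchanger): Q = ṁ_c·Cp_c·(T_c,out − T_c,in)
ṁ_c = 1951.8 / [2.24 × (15.6 − -9.65)] = 34.508 kg/s

ṁ_c = 34.5 kg/s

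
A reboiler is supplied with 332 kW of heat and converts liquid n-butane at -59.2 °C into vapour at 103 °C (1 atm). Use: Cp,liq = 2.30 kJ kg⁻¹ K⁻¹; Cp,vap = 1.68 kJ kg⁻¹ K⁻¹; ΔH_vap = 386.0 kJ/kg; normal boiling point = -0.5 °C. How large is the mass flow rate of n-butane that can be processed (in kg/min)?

ṁ = 28.7 kg/min

Δh = 2.30×(-0.5−-59.2) + 386.0 + 1.68×(103−-0.5) = 694.89 kJ/kg
Q = 332 kW = 332 kJ/s = 19920 kJ/min
ṁ = Q/Δh = 19920 / 694.89 = 28.666 kg/min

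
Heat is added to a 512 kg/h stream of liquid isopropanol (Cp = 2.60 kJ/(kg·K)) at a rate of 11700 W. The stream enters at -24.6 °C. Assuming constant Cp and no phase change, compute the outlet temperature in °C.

T_out = 7.04 °C

Q = 11700 W = 42120 kJ/h
ΔT = Q/(ṁ·Cp) = 42120/(512×2.60) = 31.641 K
T_out = -24.6 + 31.641 = 7.0406 °C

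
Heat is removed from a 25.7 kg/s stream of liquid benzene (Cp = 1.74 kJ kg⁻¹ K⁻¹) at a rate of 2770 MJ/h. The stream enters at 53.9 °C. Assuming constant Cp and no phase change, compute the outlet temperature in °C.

Q = 2770 MJ/h = 769.44 kJ/s
ΔT = Q/(ṁ·Cp) = 769.44/(25.7×1.74) = 17.207 K
T_out = 53.9 − 17.207 = 36.693 °C

T_out = 36.7 °C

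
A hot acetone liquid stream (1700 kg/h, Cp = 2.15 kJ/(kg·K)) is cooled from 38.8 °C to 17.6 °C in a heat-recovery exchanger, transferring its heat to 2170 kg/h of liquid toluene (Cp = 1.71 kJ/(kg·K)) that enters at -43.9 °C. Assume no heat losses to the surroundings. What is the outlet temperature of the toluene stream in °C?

Heat released by hot stream: Q = 1700 × 2.15 × (38.8 − 17.6) = 77486 kJ/h
Energy balance on cold side (adiabatic exchanger): Q = ṁ_c·Cp_c·(T_c,out − T_c,in)
T_c,out = -43.9 + 77486/(2170 × 1.71) = -23.018 °C

T_c,out = -23.0 °C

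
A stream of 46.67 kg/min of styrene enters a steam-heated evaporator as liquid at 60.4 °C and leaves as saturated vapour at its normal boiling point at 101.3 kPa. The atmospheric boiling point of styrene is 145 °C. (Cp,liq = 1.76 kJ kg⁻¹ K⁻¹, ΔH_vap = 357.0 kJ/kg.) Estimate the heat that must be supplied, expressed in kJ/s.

Q = 394 kJ/s

liquid 60.4→145 °C: 148.9 kJ/kg
vaporisation at 145 °C: 357 kJ/kg
Δh = 148.9 + 357 = 505.9 kJ/kg
Q = ṁ·Δh = 46.67 kg/min × 505.9 kJ/kg = 23610 kJ/min
|Q| = 393.5 kW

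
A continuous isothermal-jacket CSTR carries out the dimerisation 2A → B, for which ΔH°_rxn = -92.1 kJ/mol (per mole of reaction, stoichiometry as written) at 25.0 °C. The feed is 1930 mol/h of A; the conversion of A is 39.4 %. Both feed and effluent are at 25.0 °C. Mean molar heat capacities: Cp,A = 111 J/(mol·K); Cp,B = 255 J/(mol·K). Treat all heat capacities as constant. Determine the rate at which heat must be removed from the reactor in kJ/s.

Q_out = 9.73 kJ/s

Extent of reaction ξ = 0.394 × 1930 / 2 = 380.21 mol/h
Reaction term: ξ·ΔH°_rxn = 380.21 × -92.1 = -35017 kJ/h
Q = ΔH = -35017 kJ/h = -9.727 kW
Heat removed = 9.727 kJ/s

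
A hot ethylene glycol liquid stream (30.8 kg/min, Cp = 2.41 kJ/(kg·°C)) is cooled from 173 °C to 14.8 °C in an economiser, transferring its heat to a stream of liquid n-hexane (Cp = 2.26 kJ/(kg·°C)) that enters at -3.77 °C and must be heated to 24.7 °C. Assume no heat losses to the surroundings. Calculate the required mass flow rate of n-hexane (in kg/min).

Heat released by hot stream: Q = 30.8 × 2.41 × (173 − 14.8) = 11743 kJ/min
Energy balance on cold side (adiabatic exchanger): Q = ṁ_c·Cp_c·(T_c,out − T_c,in)
ṁ_c = 11743 / [2.26 × (24.7 − -3.77)] = 182.51 kg/min

ṁ_c = 183 kg/min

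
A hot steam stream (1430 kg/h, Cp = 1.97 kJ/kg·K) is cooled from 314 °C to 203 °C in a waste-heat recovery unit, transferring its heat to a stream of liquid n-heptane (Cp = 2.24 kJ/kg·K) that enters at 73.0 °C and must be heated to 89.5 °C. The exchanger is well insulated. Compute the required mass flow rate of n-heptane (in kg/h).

Heat released by hot stream: Q = 1430 × 1.97 × (314 − 203) = 312700 kJ/h
Energy balance on cold side (adiabatic exchanger): Q = ṁ_c·Cp_c·(T_c,out − T_c,in)
ṁ_c = 312700 / [2.24 × (89.5 − 73.0)] = 8460.4 kg/h

ṁ_c = 8460 kg/h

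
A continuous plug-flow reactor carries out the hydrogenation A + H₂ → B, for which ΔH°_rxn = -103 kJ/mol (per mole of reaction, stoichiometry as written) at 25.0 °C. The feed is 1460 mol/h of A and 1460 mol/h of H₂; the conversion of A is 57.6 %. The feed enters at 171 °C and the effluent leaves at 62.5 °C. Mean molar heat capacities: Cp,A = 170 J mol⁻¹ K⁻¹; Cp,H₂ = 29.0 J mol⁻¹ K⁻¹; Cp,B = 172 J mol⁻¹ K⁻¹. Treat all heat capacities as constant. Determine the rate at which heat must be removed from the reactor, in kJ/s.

Extent of reaction ξ = 0.576 × 1460 = 840.96 mol/h
Reaction term: ξ·ΔH°_rxn = 840.96 × -103 = -86619 kJ/h
Sensible, feed 171→25 °C: -42419 kJ/h
Outlet flows (mol/h): A 619.04, H₂ 619.04, B 840.96
Sensible, products 25→62.5 °C: 10044 kJ/h
Q = ΔH = -118990 kJ/h = -33.054 kW
Heat removed = 33.054 kJ/s

Q_out = 33.1 kJ/s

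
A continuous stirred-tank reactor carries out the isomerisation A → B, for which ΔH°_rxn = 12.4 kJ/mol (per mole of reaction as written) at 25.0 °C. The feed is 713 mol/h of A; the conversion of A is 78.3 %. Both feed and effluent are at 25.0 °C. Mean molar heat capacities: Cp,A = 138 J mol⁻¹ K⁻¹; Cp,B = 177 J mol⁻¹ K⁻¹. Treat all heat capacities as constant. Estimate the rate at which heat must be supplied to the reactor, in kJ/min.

Q_in = 115 kJ/min

Extent of reaction ξ = 0.783 × 713 = 558.28 mol/h
Reaction term: ξ·ΔH°_rxn = 558.28 × 12.4 = 6922.7 kJ/h
Q = ΔH = 6922.7 kJ/h = 1.923 kW
Heat supplied = 115.38 kJ/min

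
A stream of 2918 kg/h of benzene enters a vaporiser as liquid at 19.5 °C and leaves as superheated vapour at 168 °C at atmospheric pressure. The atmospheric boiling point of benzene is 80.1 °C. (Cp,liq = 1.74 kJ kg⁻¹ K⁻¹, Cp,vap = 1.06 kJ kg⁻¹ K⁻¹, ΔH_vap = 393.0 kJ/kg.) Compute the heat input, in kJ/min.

Q = 28800 kJ/min

liquid 19.5→80.1 °C: 105.44 kJ/kg
vaporisation at 80.1 °C: 393 kJ/kg
vapour 80.1→168 °C: 93.174 kJ/kg
Δh = 105.44 + 393 + 93.174 = 591.62 kJ/kg
Q = ṁ·Δh = 2918 kg/h × 591.62 kJ/kg = 1.7263e+06 kJ/h
|Q| = 479.54 kW = 28772 kJ/min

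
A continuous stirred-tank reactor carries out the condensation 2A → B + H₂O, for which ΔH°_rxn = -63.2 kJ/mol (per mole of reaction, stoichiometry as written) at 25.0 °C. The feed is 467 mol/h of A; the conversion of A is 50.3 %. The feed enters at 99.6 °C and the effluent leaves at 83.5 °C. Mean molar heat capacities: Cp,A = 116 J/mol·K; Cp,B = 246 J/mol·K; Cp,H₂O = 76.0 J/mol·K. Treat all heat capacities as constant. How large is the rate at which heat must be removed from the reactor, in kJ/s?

Extent of reaction ξ = 0.503 × 467 / 2 = 117.45 mol/h
Reaction term: ξ·ΔH°_rxn = 117.45 × -63.2 = -7422.9 kJ/h
Sensible, feed 99.6→25 °C: -4041.2 kJ/h
Outlet flows (mol/h): A 232.1, B 117.45, H₂O 117.45
Sensible, products 25→83.5 °C: 3787.4 kJ/h
Q = ΔH = -7676.7 kJ/h = -2.1324 kW
Heat removed = 2.1324 kJ/s

Q_out = 2.13 kJ/s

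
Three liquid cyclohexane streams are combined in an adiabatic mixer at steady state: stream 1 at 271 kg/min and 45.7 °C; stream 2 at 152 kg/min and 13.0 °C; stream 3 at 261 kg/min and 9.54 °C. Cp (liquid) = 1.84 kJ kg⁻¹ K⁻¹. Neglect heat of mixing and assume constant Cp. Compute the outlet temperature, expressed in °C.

T_out = 24.6 °C

Adiabatic, steady state ⇒ Σ ṁᵢCp,ᵢ(T_out − Tᵢ) = 0
T_out = Σ ṁᵢCp,ᵢTᵢ / Σ ṁᵢCp,ᵢ
      = 31005 / 1258.6 = 24.635 °C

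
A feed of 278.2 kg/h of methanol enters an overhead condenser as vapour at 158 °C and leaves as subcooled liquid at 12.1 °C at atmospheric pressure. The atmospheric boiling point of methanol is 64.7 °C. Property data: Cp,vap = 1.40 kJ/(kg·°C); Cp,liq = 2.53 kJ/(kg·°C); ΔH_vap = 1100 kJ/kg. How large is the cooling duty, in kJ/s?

Q_c = 105 kJ/s

vapour 158→64.7 °C: -130.62 kJ/kg
condensation at 64.7 °C: -1100 kJ/kg
liquid 64.7→12.1 °C: -133.08 kJ/kg
Δh = -130.62 + -1100 + -133.08 = -1363.7 kJ/kg
Q = ṁ·Δh = 278.2 kg/h × -1363.7 kJ/kg = -379380 kJ/h
|Q| = 105.38 kW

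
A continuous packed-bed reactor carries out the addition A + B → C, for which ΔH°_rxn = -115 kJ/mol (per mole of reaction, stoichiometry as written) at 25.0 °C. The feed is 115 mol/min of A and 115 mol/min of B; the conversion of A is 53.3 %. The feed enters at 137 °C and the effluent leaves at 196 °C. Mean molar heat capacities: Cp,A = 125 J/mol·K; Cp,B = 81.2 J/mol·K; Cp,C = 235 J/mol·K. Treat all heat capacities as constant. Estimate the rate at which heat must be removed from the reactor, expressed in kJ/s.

Q_out = 89.1 kJ/s

Extent of reaction ξ = 0.533 × 115 = 61.295 mol/min
Reaction term: ξ·ΔH°_rxn = 61.295 × -115 = -7048.9 kJ/min
Sensible, feed 137→25 °C: -2655.9 kJ/min
Outlet flows (mol/min): A 53.705, B 53.705, C 61.295
Sensible, products 25→196 °C: 4356.8 kJ/min
Q = ΔH = -5348 kJ/min = -89.133 kW
Heat removed = 89.133 kJ/s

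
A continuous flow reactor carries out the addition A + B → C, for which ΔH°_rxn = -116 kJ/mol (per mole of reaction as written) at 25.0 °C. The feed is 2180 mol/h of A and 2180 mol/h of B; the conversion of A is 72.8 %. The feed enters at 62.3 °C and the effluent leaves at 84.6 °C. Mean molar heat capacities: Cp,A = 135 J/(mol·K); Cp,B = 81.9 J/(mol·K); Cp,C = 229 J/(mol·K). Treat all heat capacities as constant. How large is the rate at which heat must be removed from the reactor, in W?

Extent of reaction ξ = 0.728 × 2180 = 1587 mol/h
Reaction term: ξ·ΔH°_rxn = 1587 × -116 = -184100 kJ/h
Sensible, feed 62.3→25 °C: -17637 kJ/h
Outlet flows (mol/h): A 592.96, B 592.96, C 1587
Sensible, products 25→84.6 °C: 29326 kJ/h
Q = ΔH = -172410 kJ/h = -47.891 kW
Heat removed = 47891 W

Q_out = 47900 W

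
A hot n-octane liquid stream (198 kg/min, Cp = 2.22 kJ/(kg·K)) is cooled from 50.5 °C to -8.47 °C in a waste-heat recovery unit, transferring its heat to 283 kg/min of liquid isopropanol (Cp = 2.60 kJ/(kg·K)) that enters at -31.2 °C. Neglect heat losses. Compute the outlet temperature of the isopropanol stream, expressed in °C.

Heat released by hot stream: Q = 198 × 2.22 × (50.5 − -8.47) = 25921 kJ/min
Energy balance on cold side (adiabatic exchanger): Q = ṁ_c·Cp_c·(T_c,out − T_c,in)
T_c,out = -31.2 + 25921/(283 × 2.60) = 4.0281 °C

T_c,out = 4.03 °C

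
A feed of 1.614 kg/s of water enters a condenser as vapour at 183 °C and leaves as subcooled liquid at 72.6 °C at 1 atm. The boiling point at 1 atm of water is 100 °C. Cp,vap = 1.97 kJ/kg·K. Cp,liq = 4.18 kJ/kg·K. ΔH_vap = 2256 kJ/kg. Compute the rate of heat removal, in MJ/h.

Q_c = 14700 MJ/h

vapour 183→100 °C: -163.51 kJ/kg
condensation at 100 °C: -2256 kJ/kg
liquid 100→72.6 °C: -114.53 kJ/kg
Δh = -163.51 + -2256 + -114.53 = -2534 kJ/kg
Q = ṁ·Δh = 1.614 kg/s × -2534 kJ/kg = -4089.9 kJ/s
|Q| = 4089.9 kW = 14724 MJ/h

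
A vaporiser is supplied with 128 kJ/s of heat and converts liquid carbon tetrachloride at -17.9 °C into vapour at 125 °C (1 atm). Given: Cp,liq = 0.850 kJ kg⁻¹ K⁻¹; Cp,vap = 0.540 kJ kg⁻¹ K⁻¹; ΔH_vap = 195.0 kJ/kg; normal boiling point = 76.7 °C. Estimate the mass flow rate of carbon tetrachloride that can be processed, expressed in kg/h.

ṁ = 1530 kg/h

Δh = 0.850×(76.7−-17.9) + 195.0 + 0.540×(125−76.7) = 301.49 kJ/kg
Q = 128 kJ/s = 128 kJ/s = 460800 kJ/h
ṁ = Q/Δh = 460800 / 301.49 = 1528.4 kg/h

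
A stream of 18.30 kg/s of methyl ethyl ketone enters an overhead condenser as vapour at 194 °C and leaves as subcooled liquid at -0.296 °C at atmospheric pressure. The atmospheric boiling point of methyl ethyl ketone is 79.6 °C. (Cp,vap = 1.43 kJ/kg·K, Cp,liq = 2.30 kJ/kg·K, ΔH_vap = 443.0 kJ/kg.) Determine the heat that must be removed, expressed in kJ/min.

vapour 194→79.6 °C: -163.59 kJ/kg
condensation at 79.6 °C: -443 kJ/kg
liquid 79.6→-0.296 °C: -183.76 kJ/kg
Δh = -163.59 + -443 + -183.76 = -790.35 kJ/kg
Q = ṁ·Δh = 18.30 kg/s × -790.35 kJ/kg = -14463 kJ/s
|Q| = 14463 kW = 867810 kJ/min

Q_c = 868000 kJ/min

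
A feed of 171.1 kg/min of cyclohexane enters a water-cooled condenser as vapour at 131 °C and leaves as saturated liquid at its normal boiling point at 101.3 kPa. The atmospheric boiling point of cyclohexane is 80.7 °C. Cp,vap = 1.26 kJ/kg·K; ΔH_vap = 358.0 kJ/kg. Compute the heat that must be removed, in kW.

Q_c = 1200 kW

vapour 131→80.7 °C: -63.378 kJ/kg
condensation at 80.7 °C: -358 kJ/kg
Δh = -63.378 + -358 = -421.38 kJ/kg
Q = ṁ·Δh = 171.1 kg/min × -421.38 kJ/kg = -72098 kJ/min
|Q| = 1201.6 kW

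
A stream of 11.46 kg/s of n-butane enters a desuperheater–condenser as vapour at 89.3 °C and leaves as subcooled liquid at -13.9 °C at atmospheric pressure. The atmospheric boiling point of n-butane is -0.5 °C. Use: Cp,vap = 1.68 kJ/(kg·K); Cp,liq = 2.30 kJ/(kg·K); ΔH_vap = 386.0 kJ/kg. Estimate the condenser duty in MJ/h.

Q_c = 23400 MJ/h

vapour 89.3→-0.5 °C: -150.86 kJ/kg
condensation at -0.5 °C: -386 kJ/kg
liquid -0.5→-13.9 °C: -30.82 kJ/kg
Δh = -150.86 + -386 + -30.82 = -567.68 kJ/kg
Q = ṁ·Δh = 11.46 kg/s × -567.68 kJ/kg = -6505.7 kJ/s
|Q| = 6505.7 kW = 23420 MJ/h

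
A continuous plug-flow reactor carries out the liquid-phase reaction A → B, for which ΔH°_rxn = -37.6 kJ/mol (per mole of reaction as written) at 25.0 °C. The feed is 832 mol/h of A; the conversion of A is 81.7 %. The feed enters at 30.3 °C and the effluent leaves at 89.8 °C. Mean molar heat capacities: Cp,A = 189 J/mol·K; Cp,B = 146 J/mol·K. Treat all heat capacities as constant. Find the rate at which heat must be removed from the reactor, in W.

Extent of reaction ξ = 0.817 × 832 = 679.74 mol/h
Reaction term: ξ·ΔH°_rxn = 679.74 × -37.6 = -25558 kJ/h
Sensible, feed 30.3→25 °C: -833.41 kJ/h
Outlet flows (mol/h): A 152.26, B 679.74
Sensible, products 25→89.8 °C: 8295.6 kJ/h
Q = ΔH = -18096 kJ/h = -5.0267 kW
Heat removed = 5026.7 W

Q_out = 5030 W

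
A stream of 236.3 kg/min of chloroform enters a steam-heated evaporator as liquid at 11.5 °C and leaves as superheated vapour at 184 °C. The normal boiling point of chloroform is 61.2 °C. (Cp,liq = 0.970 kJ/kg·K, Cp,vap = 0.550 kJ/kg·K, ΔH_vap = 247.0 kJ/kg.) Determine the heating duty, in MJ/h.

Q = 5140 MJ/h

liquid 11.5→61.2 °C: 48.209 kJ/kg
vaporisation at 61.2 °C: 247 kJ/kg
vapour 61.2→184 °C: 67.54 kJ/kg
Δh = 48.209 + 247 + 67.54 = 362.75 kJ/kg
Q = ṁ·Δh = 236.3 kg/min × 362.75 kJ/kg = 85718 kJ/min
|Q| = 1428.6 kW = 5143.1 MJ/h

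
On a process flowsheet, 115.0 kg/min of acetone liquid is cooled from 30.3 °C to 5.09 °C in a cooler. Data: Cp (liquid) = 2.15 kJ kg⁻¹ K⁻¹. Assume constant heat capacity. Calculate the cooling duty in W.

Q = ṁ·Cp·ΔT = 115.0 × 2.15 × (5.09 − 30.3) = -6233.2 kJ/min
Converting: 6233.2 / 60 s = 103.89 kW
Cooling duty = 103890 W

Q_c = 104000 W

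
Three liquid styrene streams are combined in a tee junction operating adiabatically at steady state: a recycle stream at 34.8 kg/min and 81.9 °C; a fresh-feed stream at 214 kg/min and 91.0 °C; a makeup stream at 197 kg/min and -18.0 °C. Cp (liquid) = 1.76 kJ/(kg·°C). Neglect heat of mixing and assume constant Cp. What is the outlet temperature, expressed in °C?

Adiabatic, steady state ⇒ Σ ṁᵢCp,ᵢ(T_out − Tᵢ) = 0
T_out = Σ ṁᵢCp,ᵢTᵢ / Σ ṁᵢCp,ᵢ
      = 33049 / 784.61 = 42.122 °C

T_out = 42.1 °C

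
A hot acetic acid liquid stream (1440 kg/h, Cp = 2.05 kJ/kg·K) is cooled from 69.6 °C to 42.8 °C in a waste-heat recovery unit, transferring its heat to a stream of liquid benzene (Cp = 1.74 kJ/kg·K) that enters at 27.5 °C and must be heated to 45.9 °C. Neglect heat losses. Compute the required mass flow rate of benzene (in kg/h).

ṁ_c = 2470 kg/h

Heat released by hot stream: Q = 1440 × 2.05 × (69.6 − 42.8) = 79114 kJ/h
Energy balance on cold side (adiabatic exchanger): Q = ṁ_c·Cp_c·(T_c,out − T_c,in)
ṁ_c = 79114 / [1.74 × (45.9 − 27.5)] = 2471.1 kg/h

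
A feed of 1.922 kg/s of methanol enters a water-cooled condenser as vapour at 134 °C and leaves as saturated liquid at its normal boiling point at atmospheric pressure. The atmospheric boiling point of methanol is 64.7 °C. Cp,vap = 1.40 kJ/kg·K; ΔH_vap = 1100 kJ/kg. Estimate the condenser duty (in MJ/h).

Q_c = 8280 MJ/h

vapour 134→64.7 °C: -97.02 kJ/kg
condensation at 64.7 °C: -1100 kJ/kg
Δh = -97.02 + -1100 = -1197 kJ/kg
Q = ṁ·Δh = 1.922 kg/s × -1197 kJ/kg = -2300.7 kJ/s
|Q| = 2300.7 kW = 8282.4 MJ/h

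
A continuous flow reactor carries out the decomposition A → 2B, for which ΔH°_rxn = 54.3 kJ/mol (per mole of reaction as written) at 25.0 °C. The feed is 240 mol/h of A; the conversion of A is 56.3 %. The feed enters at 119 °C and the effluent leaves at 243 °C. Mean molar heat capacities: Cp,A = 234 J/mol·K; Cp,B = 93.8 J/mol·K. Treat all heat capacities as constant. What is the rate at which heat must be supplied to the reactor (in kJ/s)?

Extent of reaction ξ = 0.563 × 240 = 135.12 mol/h
Reaction term: ξ·ΔH°_rxn = 135.12 × 54.3 = 7337 kJ/h
Sensible, feed 119→25 °C: -5279 kJ/h
Outlet flows (mol/h): A 104.88, B 270.24
Sensible, products 25→243 °C: 10876 kJ/h
Q = ΔH = 12934 kJ/h = 3.5928 kW
Heat supplied = 3.5928 kJ/s

Q_in = 3.59 kJ/s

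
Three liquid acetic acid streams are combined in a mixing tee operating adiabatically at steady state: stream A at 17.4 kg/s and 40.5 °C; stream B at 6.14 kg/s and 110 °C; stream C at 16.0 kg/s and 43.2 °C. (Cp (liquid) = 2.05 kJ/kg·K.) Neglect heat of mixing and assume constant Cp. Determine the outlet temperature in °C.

Adiabatic, steady state ⇒ Σ ṁᵢCp,ᵢ(T_out − Tᵢ) = 0
Σ ṁᵢCp,ᵢTᵢ = 17.4×2.05×40.5 + 6.14×2.05×110 + 16.0×2.05×43.2 = 4246.2
Σ ṁᵢCp,ᵢ = 17.4×2.05 + 6.14×2.05 + 16.0×2.05 = 81.057
T_out = 4246.2 / 81.057 = 52.385 °C

T_out = 52.4 °C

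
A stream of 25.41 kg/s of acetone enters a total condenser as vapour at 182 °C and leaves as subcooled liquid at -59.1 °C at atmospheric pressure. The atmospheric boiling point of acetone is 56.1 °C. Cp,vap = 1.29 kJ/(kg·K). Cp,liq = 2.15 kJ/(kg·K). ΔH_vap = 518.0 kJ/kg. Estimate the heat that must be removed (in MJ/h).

Q_c = 84900 MJ/h

vapour 182→56.1 °C: -162.41 kJ/kg
condensation at 56.1 °C: -518 kJ/kg
liquid 56.1→-59.1 °C: -247.68 kJ/kg
Δh = -162.41 + -518 + -247.68 = -928.09 kJ/kg
Q = ṁ·Δh = 25.41 kg/s × -928.09 kJ/kg = -23583 kJ/s
|Q| = 23583 kW = 84898 MJ/h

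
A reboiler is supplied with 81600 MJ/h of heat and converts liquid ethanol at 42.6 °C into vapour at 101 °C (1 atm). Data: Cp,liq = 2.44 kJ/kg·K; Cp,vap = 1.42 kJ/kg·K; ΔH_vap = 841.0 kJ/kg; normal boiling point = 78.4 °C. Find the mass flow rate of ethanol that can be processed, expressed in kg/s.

Δh = 2.44×(78.4−42.6) + 841.0 + 1.42×(101−78.4) = 960.44 kJ/kg
Q = 81600 MJ/h = 22667 kJ/s = 22667 kJ/s
ṁ = Q/Δh = 22667 / 960.44 = 23.6 kg/s

ṁ = 23.6 kg/s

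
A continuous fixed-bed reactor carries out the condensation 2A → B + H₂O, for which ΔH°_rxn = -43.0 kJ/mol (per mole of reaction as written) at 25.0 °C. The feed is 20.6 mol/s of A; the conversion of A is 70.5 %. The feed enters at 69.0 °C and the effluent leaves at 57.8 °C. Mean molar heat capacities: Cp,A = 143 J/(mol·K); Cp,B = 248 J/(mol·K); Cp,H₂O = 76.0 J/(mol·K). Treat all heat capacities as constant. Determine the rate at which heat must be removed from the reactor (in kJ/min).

Extent of reaction ξ = 0.705 × 20.6 / 2 = 7.2615 mol/s
Reaction term: ξ·ΔH°_rxn = 7.2615 × -43.0 = -312.24 kJ/s
Sensible, feed 69.0→25 °C: -129.62 kJ/s
Outlet flows (mol/s): A 6.077, B 7.2615, H₂O 7.2615
Sensible, products 25→57.8 °C: 105.67 kJ/s
Q = ΔH = -336.19 kJ/s = -336.19 kW
Heat removed = 20171 kJ/min

Q_out = 20200 kJ/min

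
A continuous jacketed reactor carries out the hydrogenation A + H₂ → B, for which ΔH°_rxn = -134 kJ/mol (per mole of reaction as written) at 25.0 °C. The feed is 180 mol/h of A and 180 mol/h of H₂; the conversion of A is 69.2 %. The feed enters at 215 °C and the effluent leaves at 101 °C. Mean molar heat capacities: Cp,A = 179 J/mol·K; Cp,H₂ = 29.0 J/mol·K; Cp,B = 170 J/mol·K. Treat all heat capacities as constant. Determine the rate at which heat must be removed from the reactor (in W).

Q_out = 5920 W

Extent of reaction ξ = 0.692 × 180 = 124.56 mol/h
Reaction term: ξ·ΔH°_rxn = 124.56 × -134 = -16691 kJ/h
Sensible, feed 215→25 °C: -7113.6 kJ/h
Outlet flows (mol/h): A 55.44, H₂ 55.44, B 124.56
Sensible, products 25→101 °C: 2485.7 kJ/h
Q = ΔH = -21319 kJ/h = -5.9219 kW
Heat removed = 5921.9 W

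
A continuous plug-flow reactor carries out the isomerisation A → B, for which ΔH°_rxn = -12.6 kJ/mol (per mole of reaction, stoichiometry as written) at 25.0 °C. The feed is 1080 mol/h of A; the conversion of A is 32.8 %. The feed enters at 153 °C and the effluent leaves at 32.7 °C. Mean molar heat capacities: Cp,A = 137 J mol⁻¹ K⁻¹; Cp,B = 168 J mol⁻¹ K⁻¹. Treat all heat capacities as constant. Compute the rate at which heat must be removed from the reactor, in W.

Extent of reaction ξ = 0.328 × 1080 = 354.24 mol/h
Reaction term: ξ·ΔH°_rxn = 354.24 × -12.6 = -4463.4 kJ/h
Sensible, feed 153→25 °C: -18939 kJ/h
Outlet flows (mol/h): A 725.76, B 354.24
Sensible, products 25→32.7 °C: 1223.8 kJ/h
Q = ΔH = -22178 kJ/h = -6.1607 kW
Heat removed = 6160.7 W

Q_out = 6160 W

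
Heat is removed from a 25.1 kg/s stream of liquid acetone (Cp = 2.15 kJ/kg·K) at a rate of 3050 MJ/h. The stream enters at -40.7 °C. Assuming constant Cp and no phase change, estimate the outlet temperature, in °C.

T_out = -56.4 °C

Q = 3050 MJ/h = 847.22 kJ/s
ΔT = Q/(ṁ·Cp) = 847.22/(25.1×2.15) = 15.699 K
T_out = -40.7 − 15.699 = -56.399 °C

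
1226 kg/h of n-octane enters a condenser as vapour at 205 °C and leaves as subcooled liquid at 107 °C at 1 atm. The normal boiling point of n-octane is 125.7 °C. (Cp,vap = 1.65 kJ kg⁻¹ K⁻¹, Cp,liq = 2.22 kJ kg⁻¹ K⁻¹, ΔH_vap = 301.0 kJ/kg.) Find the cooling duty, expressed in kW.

vapour 205→125.7 °C: -130.84 kJ/kg
condensation at 125.7 °C: -301 kJ/kg
liquid 125.7→107 °C: -41.514 kJ/kg
Δh = -130.84 + -301 + -41.514 = -473.36 kJ/kg
Q = ṁ·Δh = 1226 kg/h × -473.36 kJ/kg = -580340 kJ/h
|Q| = 161.21 kW

Q_c = 161 kW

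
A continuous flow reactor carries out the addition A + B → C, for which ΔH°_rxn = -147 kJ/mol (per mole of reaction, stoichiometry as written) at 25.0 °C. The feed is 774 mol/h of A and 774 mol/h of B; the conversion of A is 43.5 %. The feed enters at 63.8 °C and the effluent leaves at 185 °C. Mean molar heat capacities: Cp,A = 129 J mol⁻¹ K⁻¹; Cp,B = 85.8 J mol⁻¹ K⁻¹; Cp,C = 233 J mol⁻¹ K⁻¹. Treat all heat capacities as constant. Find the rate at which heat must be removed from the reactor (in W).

Q_out = 7880 W

Extent of reaction ξ = 0.435 × 774 = 336.69 mol/h
Reaction term: ξ·ΔH°_rxn = 336.69 × -147 = -49493 kJ/h
Sensible, feed 63.8→25 °C: -6450.7 kJ/h
Outlet flows (mol/h): A 437.31, B 437.31, C 336.69
Sensible, products 25→185 °C: 27581 kJ/h
Q = ΔH = -28363 kJ/h = -7.8786 kW
Heat removed = 7878.6 W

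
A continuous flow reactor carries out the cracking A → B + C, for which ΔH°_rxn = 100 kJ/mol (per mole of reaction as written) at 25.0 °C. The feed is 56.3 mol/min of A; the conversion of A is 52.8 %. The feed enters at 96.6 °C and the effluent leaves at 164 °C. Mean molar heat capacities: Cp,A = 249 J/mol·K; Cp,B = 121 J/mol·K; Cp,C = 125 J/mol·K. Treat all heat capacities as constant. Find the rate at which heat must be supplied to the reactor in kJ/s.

Extent of reaction ξ = 0.528 × 56.3 = 29.726 mol/min
Reaction term: ξ·ΔH°_rxn = 29.726 × 100 = 2972.6 kJ/min
Sensible, feed 96.6→25 °C: -1003.7 kJ/min
Outlet flows (mol/min): A 26.574, B 29.726, C 29.726
Sensible, products 25→164 °C: 1936.2 kJ/min
Q = ΔH = 3905.1 kJ/min = 65.085 kW
Heat supplied = 65.085 kJ/s

Q_in = 65.1 kJ/s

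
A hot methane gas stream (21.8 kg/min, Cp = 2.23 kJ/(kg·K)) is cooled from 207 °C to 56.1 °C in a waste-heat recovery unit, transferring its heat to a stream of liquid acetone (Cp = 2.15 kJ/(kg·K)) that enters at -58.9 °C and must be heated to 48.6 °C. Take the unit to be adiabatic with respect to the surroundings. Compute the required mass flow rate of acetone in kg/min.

ṁ_c = 31.7 kg/min

Heat released by hot stream: Q = 21.8 × 2.23 × (207 − 56.1) = 7335.9 kJ/min
Energy balance on cold side (adiabatic exchanger): Q = ṁ_c·Cp_c·(T_c,out − T_c,in)
ṁ_c = 7335.9 / [2.15 × (48.6 − -58.9)] = 31.74 kg/min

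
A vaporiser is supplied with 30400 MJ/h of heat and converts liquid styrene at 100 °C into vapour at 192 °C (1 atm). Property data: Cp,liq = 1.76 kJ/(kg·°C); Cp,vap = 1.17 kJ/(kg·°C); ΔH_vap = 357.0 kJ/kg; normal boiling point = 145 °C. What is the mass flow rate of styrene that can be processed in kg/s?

ṁ = 17.2 kg/s

Δh = 1.76×(145−100) + 357.0 + 1.17×(192−145) = 491.19 kJ/kg
Q = 30400 MJ/h = 8444.4 kJ/s = 8444.4 kJ/s
ṁ = Q/Δh = 8444.4 / 491.19 = 17.192 kg/s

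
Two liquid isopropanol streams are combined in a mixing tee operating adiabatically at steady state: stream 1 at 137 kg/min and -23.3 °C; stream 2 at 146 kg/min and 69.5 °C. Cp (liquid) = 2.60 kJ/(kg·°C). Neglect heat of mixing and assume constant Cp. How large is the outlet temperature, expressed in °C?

No heat crosses the boundary, so H_out = H_in.
T_out = Σ ṁᵢCp,ᵢTᵢ / Σ ṁᵢCp,ᵢ
      = 18083 / 735.8 = 24.576 °C

T_out = 24.6 °C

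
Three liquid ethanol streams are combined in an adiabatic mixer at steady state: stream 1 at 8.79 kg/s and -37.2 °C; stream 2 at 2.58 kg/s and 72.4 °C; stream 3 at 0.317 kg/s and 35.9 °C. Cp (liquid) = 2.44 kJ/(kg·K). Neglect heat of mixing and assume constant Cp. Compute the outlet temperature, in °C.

T_out = -11.0 °C

Energy balance with Q = 0: Σ ṁᵢCp,ᵢ(T_out − Tᵢ) = 0
Σ ṁᵢCp,ᵢTᵢ = 8.79×2.44×-37.2 + 2.58×2.44×72.4 + 0.317×2.44×35.9 = -314.31
Σ ṁᵢCp,ᵢ = 8.79×2.44 + 2.58×2.44 + 0.317×2.44 = 28.516
T_out = -314.31 / 28.516 = -11.022 °C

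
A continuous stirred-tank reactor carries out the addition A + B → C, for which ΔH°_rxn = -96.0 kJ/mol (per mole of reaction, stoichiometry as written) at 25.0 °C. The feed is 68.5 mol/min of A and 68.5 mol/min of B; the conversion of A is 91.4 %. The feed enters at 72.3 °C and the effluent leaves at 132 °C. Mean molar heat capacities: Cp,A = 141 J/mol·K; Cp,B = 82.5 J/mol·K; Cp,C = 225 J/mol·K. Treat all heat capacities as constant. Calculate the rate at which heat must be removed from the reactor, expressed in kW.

Q_out = 84.8 kW

Extent of reaction ξ = 0.914 × 68.5 = 62.609 mol/min
Reaction term: ξ·ΔH°_rxn = 62.609 × -96.0 = -6010.5 kJ/min
Sensible, feed 72.3→25 °C: -724.15 kJ/min
Outlet flows (mol/min): A 5.891, B 5.891, C 62.609
Sensible, products 25→132 °C: 1648.2 kJ/min
Q = ΔH = -5086.4 kJ/min = -84.774 kW
Heat removed = 84.774 kW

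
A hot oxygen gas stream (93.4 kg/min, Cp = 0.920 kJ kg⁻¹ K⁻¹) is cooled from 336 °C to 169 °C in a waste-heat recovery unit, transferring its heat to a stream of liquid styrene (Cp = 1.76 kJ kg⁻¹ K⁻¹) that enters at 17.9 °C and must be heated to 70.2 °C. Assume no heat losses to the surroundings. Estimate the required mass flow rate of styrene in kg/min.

Heat released by hot stream: Q = 93.4 × 0.920 × (336 − 169) = 14350 kJ/min
Energy balance on cold side (adiabatic exchanger): Q = ṁ_c·Cp_c·(T_c,out − T_c,in)
ṁ_c = 14350 / [1.76 × (70.2 − 17.9)] = 155.9 kg/min

ṁ_c = 156 kg/min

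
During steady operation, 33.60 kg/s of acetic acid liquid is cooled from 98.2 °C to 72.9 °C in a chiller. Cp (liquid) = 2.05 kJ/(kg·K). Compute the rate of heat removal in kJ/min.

Q_c = 105000 kJ/min

Q = ṁ·Cp·ΔT = 33.60 × 2.05 × (72.9 − 98.2) = -1742.7 kJ/s
Cooling duty = 104560 kJ/min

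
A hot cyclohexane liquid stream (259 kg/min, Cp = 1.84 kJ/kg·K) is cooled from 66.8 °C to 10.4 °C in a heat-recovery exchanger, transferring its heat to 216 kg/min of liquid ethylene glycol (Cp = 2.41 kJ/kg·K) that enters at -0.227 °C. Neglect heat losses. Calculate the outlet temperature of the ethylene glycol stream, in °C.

T_c,out = 51.4 °C

Heat released by hot stream: Q = 259 × 1.84 × (66.8 − 10.4) = 26878 kJ/min
Energy balance on cold side (adiabatic exchanger): Q = ṁ_c·Cp_c·(T_c,out − T_c,in)
T_c,out = -0.227 + 26878/(216 × 2.41) = 51.406 °C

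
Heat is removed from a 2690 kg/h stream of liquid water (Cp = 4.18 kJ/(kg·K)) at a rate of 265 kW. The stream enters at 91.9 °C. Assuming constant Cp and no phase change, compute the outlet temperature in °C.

T_out = 7.06 °C

Q = 265 kW = 954000 kJ/h
ΔT = Q/(ṁ·Cp) = 954000/(2690×4.18) = 84.844 K
T_out = 91.9 − 84.844 = 7.0563 °C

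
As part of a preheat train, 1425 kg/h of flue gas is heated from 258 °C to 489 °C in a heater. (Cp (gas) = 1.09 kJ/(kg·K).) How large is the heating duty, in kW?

Q = ṁ·Cp·ΔT = 1425 × 1.09 × (489 − 258) = 358800 kJ/h
Converting: 358800 / 3600 s = 99.667 kW

Q = 99.7 kW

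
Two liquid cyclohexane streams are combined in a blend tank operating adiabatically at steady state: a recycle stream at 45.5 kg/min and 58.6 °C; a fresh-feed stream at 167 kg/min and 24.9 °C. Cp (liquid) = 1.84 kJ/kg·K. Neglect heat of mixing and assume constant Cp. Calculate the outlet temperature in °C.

T_out = 32.1 °C

Adiabatic, steady state ⇒ Σ ṁᵢCp,ᵢ(T_out − Tᵢ) = 0
Σ ṁᵢCp,ᵢTᵢ = 45.5×1.84×58.6 + 167×1.84×24.9 = 12557
Σ ṁᵢCp,ᵢ = 45.5×1.84 + 167×1.84 = 391
T_out = 12557 / 391 = 32.116 °C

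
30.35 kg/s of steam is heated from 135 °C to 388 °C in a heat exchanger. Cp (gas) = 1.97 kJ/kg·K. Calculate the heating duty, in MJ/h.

Q = ṁ·Cp·ΔT = 30.35 × 1.97 × (388 − 135) = 15127 kJ/s
Heating duty = 54456 MJ/h

Q = 54500 MJ/h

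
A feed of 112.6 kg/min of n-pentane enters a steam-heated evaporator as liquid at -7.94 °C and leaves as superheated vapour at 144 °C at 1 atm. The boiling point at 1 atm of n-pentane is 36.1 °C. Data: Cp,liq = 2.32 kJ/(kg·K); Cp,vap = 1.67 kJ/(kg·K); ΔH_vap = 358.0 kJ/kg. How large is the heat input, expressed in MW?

liquid -7.94→36.1 °C: 102.17 kJ/kg
vaporisation at 36.1 °C: 358 kJ/kg
vapour 36.1→144 °C: 180.19 kJ/kg
Δh = 102.17 + 358 + 180.19 = 640.37 kJ/kg
Q = ṁ·Δh = 112.6 kg/min × 640.37 kJ/kg = 72105 kJ/min
|Q| = 1201.8 kW = 1.2018 MW

Q = 1.20 MW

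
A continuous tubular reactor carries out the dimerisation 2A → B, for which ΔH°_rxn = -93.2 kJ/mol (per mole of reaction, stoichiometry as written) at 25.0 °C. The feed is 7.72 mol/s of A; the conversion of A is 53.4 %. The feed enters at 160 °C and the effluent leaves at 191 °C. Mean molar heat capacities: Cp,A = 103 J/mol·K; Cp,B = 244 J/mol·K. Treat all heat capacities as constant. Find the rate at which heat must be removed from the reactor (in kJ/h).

Extent of reaction ξ = 0.534 × 7.72 / 2 = 2.0612 mol/s
Reaction term: ξ·ΔH°_rxn = 2.0612 × -93.2 = -192.11 kJ/s
Sensible, feed 160→25 °C: -107.35 kJ/s
Outlet flows (mol/s): A 3.5975, B 2.0612
Sensible, products 25→191 °C: 145 kJ/s
Q = ΔH = -154.46 kJ/s = -154.46 kW
Heat removed = 556040 kJ/h

Q_out = 556000 kJ/h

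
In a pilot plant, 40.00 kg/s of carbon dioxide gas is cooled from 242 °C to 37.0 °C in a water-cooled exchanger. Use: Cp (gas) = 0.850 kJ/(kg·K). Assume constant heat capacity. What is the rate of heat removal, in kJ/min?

Q = ṁ·Cp·ΔT = 40.00 × 0.850 × (37.0 − 242) = -6970 kJ/s
Cooling duty = 418200 kJ/min

Q_c = 418000 kJ/min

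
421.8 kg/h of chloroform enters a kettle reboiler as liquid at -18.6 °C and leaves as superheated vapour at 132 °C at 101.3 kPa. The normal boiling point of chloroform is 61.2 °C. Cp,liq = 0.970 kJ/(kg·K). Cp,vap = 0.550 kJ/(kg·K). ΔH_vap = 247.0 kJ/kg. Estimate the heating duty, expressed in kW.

liquid -18.6→61.2 °C: 77.406 kJ/kg
vaporisation at 61.2 °C: 247 kJ/kg
vapour 61.2→132 °C: 38.94 kJ/kg
Δh = 77.406 + 247 + 38.94 = 363.35 kJ/kg
Q = ṁ·Δh = 421.8 kg/h × 363.35 kJ/kg = 153260 kJ/h
|Q| = 42.572 kW

Q = 42.6 kW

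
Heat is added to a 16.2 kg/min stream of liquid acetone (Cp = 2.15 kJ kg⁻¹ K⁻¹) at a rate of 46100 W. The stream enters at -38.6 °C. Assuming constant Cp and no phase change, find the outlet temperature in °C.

T_out = 40.8 °C

Q = 46100 W = 2766 kJ/min
ΔT = Q/(ṁ·Cp) = 2766/(16.2×2.15) = 79.414 K
T_out = -38.6 + 79.414 = 40.814 °C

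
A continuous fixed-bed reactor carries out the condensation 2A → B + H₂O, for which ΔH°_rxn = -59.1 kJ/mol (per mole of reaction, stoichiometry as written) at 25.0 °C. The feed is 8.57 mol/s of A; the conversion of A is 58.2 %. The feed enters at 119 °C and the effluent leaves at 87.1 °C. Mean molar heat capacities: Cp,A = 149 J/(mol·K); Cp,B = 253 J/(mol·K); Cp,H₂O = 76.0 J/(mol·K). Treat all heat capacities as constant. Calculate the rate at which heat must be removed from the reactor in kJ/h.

Q_out = 660000 kJ/h

Extent of reaction ξ = 0.582 × 8.57 / 2 = 2.4939 mol/s
Reaction term: ξ·ΔH°_rxn = 2.4939 × -59.1 = -147.39 kJ/s
Sensible, feed 119→25 °C: -120.03 kJ/s
Outlet flows (mol/s): A 3.5823, B 2.4939, H₂O 2.4939
Sensible, products 25→87.1 °C: 84.098 kJ/s
Q = ΔH = -183.32 kJ/s = -183.32 kW
Heat removed = 659960 kJ/h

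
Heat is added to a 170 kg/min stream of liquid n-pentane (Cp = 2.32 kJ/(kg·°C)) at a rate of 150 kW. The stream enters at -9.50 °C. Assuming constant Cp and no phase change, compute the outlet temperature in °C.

T_out = 13.3 °C

Q = 150 kW = 9000 kJ/min
ΔT = Q/(ṁ·Cp) = 9000/(170×2.32) = 22.819 K
T_out = -9.50 + 22.819 = 13.319 °C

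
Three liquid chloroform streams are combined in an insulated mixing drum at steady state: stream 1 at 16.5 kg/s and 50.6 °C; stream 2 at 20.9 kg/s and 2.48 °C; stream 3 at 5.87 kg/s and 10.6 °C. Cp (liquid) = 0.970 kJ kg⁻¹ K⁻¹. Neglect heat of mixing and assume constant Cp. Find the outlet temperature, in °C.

Adiabatic, steady state ⇒ Σ ṁᵢCp,ᵢ(T_out − Tᵢ) = 0
Σ ṁᵢCp,ᵢTᵢ = 16.5×0.970×50.6 + 20.9×0.970×2.48 + 5.87×0.970×10.6 = 920.49
Σ ṁᵢCp,ᵢ = 16.5×0.970 + 20.9×0.970 + 5.87×0.970 = 41.972
T_out = 920.49 / 41.972 = 21.931 °C

T_out = 21.9 °C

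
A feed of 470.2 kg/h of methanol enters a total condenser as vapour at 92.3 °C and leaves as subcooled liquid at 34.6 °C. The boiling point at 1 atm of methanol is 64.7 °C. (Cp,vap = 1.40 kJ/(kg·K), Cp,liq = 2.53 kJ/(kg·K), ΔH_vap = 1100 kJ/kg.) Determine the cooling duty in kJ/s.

vapour 92.3→64.7 °C: -38.64 kJ/kg
condensation at 64.7 °C: -1100 kJ/kg
liquid 64.7→34.6 °C: -76.153 kJ/kg
Δh = -38.64 + -1100 + -76.153 = -1214.8 kJ/kg
Q = ṁ·Δh = 470.2 kg/h × -1214.8 kJ/kg = -571200 kJ/h
|Q| = 158.67 kW

Q_c = 159 kJ/s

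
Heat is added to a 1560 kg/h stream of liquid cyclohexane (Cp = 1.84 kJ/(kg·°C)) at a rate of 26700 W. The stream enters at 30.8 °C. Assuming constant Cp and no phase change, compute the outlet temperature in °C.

T_out = 64.3 °C

Q = 26700 W = 96120 kJ/h
ΔT = Q/(ṁ·Cp) = 96120/(1560×1.84) = 33.487 K
T_out = 30.8 + 33.487 = 64.287 °C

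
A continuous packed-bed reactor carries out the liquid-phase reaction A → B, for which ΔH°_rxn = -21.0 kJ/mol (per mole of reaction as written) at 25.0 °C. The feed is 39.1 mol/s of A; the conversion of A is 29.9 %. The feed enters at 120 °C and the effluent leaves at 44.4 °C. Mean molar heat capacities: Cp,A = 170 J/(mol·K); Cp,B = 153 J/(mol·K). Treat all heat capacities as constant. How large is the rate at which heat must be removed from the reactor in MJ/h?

Extent of reaction ξ = 0.299 × 39.1 = 11.691 mol/s
Reaction term: ξ·ΔH°_rxn = 11.691 × -21.0 = -245.51 kJ/s
Sensible, feed 120→25 °C: -631.47 kJ/s
Outlet flows (mol/s): A 27.409, B 11.691
Sensible, products 25→44.4 °C: 125.1 kJ/s
Q = ΔH = -751.88 kJ/s = -751.88 kW
Heat removed = 2706.8 MJ/h

Q_out = 2710 MJ/h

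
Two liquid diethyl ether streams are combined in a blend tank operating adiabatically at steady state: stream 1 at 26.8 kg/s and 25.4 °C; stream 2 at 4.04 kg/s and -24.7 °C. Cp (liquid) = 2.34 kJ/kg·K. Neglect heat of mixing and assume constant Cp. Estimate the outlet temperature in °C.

Adiabatic, steady state ⇒ Σ ṁᵢCp,ᵢ(T_out − Tᵢ) = 0
Σ ṁᵢCp,ᵢTᵢ = 26.8×2.34×25.4 + 4.04×2.34×-24.7 = 1359.4
Σ ṁᵢCp,ᵢ = 26.8×2.34 + 4.04×2.34 = 72.166
T_out = 1359.4 / 72.166 = 18.837 °C

T_out = 18.8 °C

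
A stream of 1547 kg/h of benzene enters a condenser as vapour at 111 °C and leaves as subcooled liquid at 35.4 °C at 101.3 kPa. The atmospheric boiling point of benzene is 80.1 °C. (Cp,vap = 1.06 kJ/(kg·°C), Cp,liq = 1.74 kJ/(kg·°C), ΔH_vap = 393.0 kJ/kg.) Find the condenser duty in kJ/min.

vapour 111→80.1 °C: -32.754 kJ/kg
condensation at 80.1 °C: -393 kJ/kg
liquid 80.1→35.4 °C: -77.778 kJ/kg
Δh = -32.754 + -393 + -77.778 = -503.53 kJ/kg
Q = ṁ·Δh = 1547 kg/h × -503.53 kJ/kg = -778960 kJ/h
|Q| = 216.38 kW = 12983 kJ/min

Q_c = 13000 kJ/min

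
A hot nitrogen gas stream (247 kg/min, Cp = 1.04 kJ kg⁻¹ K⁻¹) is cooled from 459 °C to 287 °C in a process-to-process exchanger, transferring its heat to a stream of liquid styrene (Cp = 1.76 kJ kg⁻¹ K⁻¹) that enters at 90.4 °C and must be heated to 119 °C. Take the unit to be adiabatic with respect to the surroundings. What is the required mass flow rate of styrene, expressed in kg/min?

ṁ_c = 878 kg/min

Heat released by hot stream: Q = 247 × 1.04 × (459 − 287) = 44183 kJ/min
Energy balance on cold side (adiabatic exchanger): Q = ṁ_c·Cp_c·(T_c,out − T_c,in)
ṁ_c = 44183 / [1.76 × (119 − 90.4)] = 877.77 kg/min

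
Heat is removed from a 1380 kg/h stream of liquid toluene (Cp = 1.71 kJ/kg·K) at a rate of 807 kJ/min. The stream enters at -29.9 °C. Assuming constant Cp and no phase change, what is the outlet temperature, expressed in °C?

T_out = -50.4 °C

Q = 807 kJ/min = 48420 kJ/h
ΔT = Q/(ṁ·Cp) = 48420/(1380×1.71) = 20.519 K
T_out = -29.9 − 20.519 = -50.419 °C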